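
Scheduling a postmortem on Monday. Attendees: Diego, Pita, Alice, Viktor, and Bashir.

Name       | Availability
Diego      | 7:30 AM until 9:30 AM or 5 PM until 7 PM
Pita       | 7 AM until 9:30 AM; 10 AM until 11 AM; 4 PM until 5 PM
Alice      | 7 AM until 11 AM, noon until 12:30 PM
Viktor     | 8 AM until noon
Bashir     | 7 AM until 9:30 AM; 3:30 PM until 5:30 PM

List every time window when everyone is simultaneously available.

08:00-09:30

Diego ∩ Pita: 07:30-09:30.
Diego ∩ Pita ∩ Alice: 07:30-09:30.
Diego ∩ Pita ∩ Alice ∩ Viktor: 08:00-09:30.
Diego ∩ Pita ∩ Alice ∩ Viktor ∩ Bashir: 08:00-09:30.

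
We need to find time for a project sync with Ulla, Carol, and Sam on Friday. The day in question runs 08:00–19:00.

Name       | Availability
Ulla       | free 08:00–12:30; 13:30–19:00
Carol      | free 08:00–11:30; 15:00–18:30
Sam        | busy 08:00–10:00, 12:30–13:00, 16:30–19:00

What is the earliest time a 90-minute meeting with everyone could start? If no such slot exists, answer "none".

Ulla free: 08:00-12:30, 13:30-19:00.
Carol free: 08:00-11:30, 15:00-18:30.
Sam free: 10:00-12:30, 13:00-16:30 (invert busy blocks within the working day).
Ulla ∩ Carol: 08:00-11:30, 15:00-18:30.
Ulla ∩ Carol ∩ Sam: 10:00-11:30, 15:00-16:30.
Those are the intersection windows.
The first common window of at least 90 minutes is 10:00-11:30, so the earliest start is 10:00.

10:00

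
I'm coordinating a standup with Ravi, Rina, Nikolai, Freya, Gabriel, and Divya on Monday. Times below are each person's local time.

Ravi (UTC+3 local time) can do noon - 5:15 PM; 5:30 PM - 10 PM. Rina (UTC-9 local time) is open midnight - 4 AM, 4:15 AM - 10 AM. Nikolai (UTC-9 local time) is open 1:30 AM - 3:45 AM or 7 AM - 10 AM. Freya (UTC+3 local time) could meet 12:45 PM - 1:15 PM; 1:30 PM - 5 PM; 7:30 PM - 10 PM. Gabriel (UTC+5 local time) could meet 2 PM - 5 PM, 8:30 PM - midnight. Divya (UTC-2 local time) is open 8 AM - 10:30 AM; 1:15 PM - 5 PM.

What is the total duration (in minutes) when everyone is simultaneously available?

Ravi in UTC: 09:00-14:15, 14:30-19:00 (subtract 3h to convert from UTC+3).
Rina in UTC: 09:00-13:00, 13:15-19:00 (add 9h to convert from UTC-9).
Nikolai in UTC: 10:30-12:45, 16:00-19:00 (add 9h to convert from UTC-9).
Freya in UTC: 09:45-10:15, 10:30-14:00, 16:30-19:00 (subtract 3h to convert from UTC+3).
Gabriel in UTC: 09:00-12:00, 15:30-19:00 (subtract 5h to convert from UTC+5).
Divya in UTC: 10:00-12:30, 15:15-19:00 (add 2h to convert from UTC-2).
Ravi ∩ Rina: 09:00-13:00, 13:15-14:15, 14:30-19:00.
Ravi ∩ Rina ∩ Nikolai: 10:30-12:45, 16:00-19:00.
Ravi ∩ Rina ∩ Nikolai ∩ Freya: 10:30-12:45, 16:30-19:00.
Ravi ∩ Rina ∩ Nikolai ∩ Freya ∩ Gabriel: 10:30-12:00, 16:30-19:00.
Ravi ∩ Rina ∩ Nikolai ∩ Freya ∩ Gabriel ∩ Divya: 10:30-12:00, 16:30-19:00.
Summing the common windows: 90 + 150 = 240 minutes.

240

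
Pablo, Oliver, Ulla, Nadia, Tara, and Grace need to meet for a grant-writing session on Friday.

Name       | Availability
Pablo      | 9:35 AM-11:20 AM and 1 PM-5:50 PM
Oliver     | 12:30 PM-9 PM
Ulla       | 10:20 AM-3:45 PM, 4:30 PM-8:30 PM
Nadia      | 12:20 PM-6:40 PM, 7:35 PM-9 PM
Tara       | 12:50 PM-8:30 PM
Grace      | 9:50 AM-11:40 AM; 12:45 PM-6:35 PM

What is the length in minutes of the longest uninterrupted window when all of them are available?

Pablo ∩ Oliver: 13:00-17:50.
Pablo ∩ Oliver ∩ Ulla: 13:00-15:45, 16:30-17:50.
Pablo ∩ Oliver ∩ Ulla ∩ Nadia: 13:00-15:45, 16:30-17:50.
Pablo ∩ Oliver ∩ Ulla ∩ Nadia ∩ Tara: 13:00-15:45, 16:30-17:50.
Pablo ∩ Oliver ∩ Ulla ∩ Nadia ∩ Tara ∩ Grace: 13:00-15:45, 16:30-17:50.
So the common availability across everyone is 13:00-15:45, 16:30-17:50.
The longest is 13:00-15:45 at 165 minutes.

165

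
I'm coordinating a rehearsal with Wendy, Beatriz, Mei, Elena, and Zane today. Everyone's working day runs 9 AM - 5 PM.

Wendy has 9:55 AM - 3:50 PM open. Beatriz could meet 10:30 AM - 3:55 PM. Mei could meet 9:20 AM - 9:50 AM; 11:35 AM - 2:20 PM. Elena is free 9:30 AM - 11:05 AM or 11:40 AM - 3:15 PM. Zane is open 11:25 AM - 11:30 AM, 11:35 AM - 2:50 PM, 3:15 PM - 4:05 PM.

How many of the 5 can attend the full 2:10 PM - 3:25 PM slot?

Wendy and Beatriz can make the full 14:10-15:25 slot — that's 2.

2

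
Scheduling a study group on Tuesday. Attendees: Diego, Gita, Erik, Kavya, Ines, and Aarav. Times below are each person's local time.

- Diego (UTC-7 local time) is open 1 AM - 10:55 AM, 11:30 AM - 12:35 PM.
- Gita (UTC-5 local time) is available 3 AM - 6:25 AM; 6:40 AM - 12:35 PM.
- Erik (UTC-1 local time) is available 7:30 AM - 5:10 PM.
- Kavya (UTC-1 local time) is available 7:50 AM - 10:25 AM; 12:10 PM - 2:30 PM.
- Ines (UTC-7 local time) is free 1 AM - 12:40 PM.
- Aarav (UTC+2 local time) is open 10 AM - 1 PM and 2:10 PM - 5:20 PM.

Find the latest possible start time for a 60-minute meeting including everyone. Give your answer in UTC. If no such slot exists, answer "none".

Diego in UTC: 08:00-17:55, 18:30-19:35 (add 7h to convert from UTC-7).
Gita in UTC: 08:00-11:25, 11:40-17:35 (add 5h to convert from UTC-5).
Erik in UTC: 08:30-18:10 (add 1h to convert from UTC-1).
Kavya in UTC: 08:50-11:25, 13:10-15:30 (add 1h to convert from UTC-1).
Ines in UTC: 08:00-19:40 (add 7h to convert from UTC-7).
Aarav in UTC: 08:00-11:00, 12:10-15:20 (subtract 2h to convert from UTC+2).
Diego ∩ Gita: 08:00-11:25, 11:40-17:35.
Diego ∩ Gita ∩ Erik: 08:30-11:25, 11:40-17:35.
Diego ∩ Gita ∩ Erik ∩ Kavya: 08:50-11:25, 13:10-15:30.
Diego ∩ Gita ∩ Erik ∩ Kavya ∩ Ines: 08:50-11:25, 13:10-15:30.
Diego ∩ Gita ∩ Erik ∩ Kavya ∩ Ines ∩ Aarav: 08:50-11:00, 13:10-15:20.
The last common window of at least 60 minutes is 13:10-15:20; a 60-minute meeting can start as late as 14:20 and still end by 15:20.

14:20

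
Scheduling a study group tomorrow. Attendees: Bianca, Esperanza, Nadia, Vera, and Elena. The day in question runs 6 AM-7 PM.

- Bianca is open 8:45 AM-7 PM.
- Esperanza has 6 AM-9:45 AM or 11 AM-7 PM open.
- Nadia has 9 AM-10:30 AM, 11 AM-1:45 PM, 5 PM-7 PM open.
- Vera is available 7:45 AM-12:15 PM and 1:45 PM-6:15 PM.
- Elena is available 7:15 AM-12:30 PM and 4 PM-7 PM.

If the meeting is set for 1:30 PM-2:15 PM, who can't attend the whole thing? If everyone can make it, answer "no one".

Elena, Nadia, Vera

Bianca: free for 13:30-14:15. Esperanza: free for 13:30-14:15. Nadia: not fully free for 13:30-14:15. Vera: not fully free for 13:30-14:15. Elena: not fully free for 13:30-14:15.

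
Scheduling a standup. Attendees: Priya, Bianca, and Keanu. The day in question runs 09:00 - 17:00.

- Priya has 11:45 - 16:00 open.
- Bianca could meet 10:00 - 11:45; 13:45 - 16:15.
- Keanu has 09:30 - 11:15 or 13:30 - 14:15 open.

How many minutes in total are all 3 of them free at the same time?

30

Priya ∩ Bianca: 13:45-16:00.
Priya ∩ Bianca ∩ Keanu: 13:45-14:15.
Those are the intersection windows.
That's a single block of 30 minutes.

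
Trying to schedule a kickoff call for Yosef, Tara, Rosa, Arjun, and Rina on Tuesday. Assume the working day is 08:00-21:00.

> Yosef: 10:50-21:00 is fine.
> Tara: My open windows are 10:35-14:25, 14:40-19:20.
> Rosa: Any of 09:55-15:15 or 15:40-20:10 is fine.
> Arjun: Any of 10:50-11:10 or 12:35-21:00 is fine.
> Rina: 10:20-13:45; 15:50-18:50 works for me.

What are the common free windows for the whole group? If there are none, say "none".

Yosef ∩ Tara: 10:50-14:25, 14:40-19:20.
Yosef ∩ Tara ∩ Rosa: 10:50-14:25, 14:40-15:15, 15:40-19:20.
Yosef ∩ Tara ∩ Rosa ∩ Arjun: 10:50-11:10, 12:35-14:25, 14:40-15:15, 15:40-19:20.
Yosef ∩ Tara ∩ Rosa ∩ Arjun ∩ Rina: 10:50-11:10, 12:35-13:45, 15:50-18:50.

10:50-11:10, 12:35-13:45, 15:50-18:50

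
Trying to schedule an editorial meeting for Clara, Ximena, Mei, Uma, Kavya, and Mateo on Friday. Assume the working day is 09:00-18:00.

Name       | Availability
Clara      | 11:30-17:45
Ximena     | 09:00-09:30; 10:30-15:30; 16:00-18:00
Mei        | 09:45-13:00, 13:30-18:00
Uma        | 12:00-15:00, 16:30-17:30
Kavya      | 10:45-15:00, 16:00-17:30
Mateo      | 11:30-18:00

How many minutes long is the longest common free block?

90

Clara ∩ Ximena: 11:30-15:30, 16:00-17:45.
Clara ∩ Ximena ∩ Mei: 11:30-13:00, 13:30-15:30, 16:00-17:45.
Clara ∩ Ximena ∩ Mei ∩ Uma: 12:00-13:00, 13:30-15:00, 16:30-17:30.
Clara ∩ Ximena ∩ Mei ∩ Uma ∩ Kavya: 12:00-13:00, 13:30-15:00, 16:30-17:30.
Clara ∩ Ximena ∩ Mei ∩ Uma ∩ Kavya ∩ Mateo: 12:00-13:00, 13:30-15:00, 16:30-17:30.
The longest is 13:30-15:00 at 90 minutes.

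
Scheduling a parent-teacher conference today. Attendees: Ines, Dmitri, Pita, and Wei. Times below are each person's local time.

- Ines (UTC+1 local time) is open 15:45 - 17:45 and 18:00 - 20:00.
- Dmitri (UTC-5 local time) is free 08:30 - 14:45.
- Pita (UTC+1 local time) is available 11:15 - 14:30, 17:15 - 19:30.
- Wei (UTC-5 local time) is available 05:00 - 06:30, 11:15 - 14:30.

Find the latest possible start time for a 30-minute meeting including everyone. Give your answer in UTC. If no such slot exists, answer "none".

18:00

Ines in UTC: 14:45-16:45, 17:00-19:00 (subtract 1h to convert from UTC+1).
Dmitri in UTC: 13:30-19:45 (add 5h to convert from UTC-5).
Pita in UTC: 10:15-13:30, 16:15-18:30 (subtract 1h to convert from UTC+1).
Wei in UTC: 10:00-11:30, 16:15-19:30 (add 5h to convert from UTC-5).
Ines ∩ Dmitri: 14:45-16:45, 17:00-19:00.
Ines ∩ Dmitri ∩ Pita: 16:15-16:45, 17:00-18:30.
Ines ∩ Dmitri ∩ Pita ∩ Wei: 16:15-16:45, 17:00-18:30.
So the common availability across everyone is 16:15-16:45, 17:00-18:30.
The last common window of at least 30 minutes is 17:00-18:30; a 30-minute meeting can start as late as 18:00 and still end by 18:30.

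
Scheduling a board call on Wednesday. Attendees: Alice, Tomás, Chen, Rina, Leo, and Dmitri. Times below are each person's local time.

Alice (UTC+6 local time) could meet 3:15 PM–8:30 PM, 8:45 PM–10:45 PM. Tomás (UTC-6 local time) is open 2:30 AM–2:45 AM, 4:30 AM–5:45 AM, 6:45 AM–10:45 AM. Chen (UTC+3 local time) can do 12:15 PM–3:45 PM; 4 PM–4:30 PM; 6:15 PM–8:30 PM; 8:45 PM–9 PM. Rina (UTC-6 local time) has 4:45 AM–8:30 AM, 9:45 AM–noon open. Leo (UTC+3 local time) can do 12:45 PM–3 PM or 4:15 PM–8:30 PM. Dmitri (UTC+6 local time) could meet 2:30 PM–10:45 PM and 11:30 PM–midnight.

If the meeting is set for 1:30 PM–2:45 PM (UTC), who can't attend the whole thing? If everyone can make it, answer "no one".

Alice in UTC: 09:15-14:30, 14:45-16:45 (subtract 6h to convert from UTC+6).
Tomás in UTC: 08:30-08:45, 10:30-11:45, 12:45-16:45 (add 6h to convert from UTC-6).
Chen in UTC: 09:15-12:45, 13:00-13:30, 15:15-17:30, 17:45-18:00 (subtract 3h to convert from UTC+3).
Rina in UTC: 10:45-14:30, 15:45-18:00 (add 6h to convert from UTC-6).
Leo in UTC: 09:45-12:00, 13:15-17:30 (subtract 3h to convert from UTC+3).
Dmitri in UTC: 08:30-16:45, 17:30-18:00 (subtract 6h to convert from UTC+6).
Alice: not fully free for 13:30-14:45. Tomás: free for 13:30-14:45. Chen: not fully free for 13:30-14:45. Rina: not fully free for 13:30-14:45. Leo: free for 13:30-14:45. Dmitri: free for 13:30-14:45.

Alice, Chen, Rina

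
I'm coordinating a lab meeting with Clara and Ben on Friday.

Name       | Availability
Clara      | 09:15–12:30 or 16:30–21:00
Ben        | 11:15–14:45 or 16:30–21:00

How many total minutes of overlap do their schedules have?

345

Clara ∩ Ben: 11:15-12:30, 16:30-21:00.
Those are the intersection windows.
Summing the common windows: 75 + 270 = 345 minutes.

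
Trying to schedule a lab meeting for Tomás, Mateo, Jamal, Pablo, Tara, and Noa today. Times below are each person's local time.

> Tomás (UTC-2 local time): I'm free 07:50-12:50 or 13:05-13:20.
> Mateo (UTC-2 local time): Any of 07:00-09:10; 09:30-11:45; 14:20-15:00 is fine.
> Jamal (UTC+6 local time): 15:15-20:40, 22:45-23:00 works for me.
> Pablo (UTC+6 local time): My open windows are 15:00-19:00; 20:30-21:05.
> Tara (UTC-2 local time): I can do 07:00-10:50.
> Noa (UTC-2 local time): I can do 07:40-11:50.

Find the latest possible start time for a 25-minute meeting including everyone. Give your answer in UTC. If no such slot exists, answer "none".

Tomás in UTC: 09:50-14:50, 15:05-15:20 (add 2h to convert from UTC-2).
Mateo in UTC: 09:00-11:10, 11:30-13:45, 16:20-17:00 (add 2h to convert from UTC-2).
Jamal in UTC: 09:15-14:40, 16:45-17:00 (subtract 6h to convert from UTC+6).
Pablo in UTC: 09:00-13:00, 14:30-15:05 (subtract 6h to convert from UTC+6).
Tara in UTC: 09:00-12:50 (add 2h to convert from UTC-2).
Noa in UTC: 09:40-13:50 (add 2h to convert from UTC-2).
Tomás ∩ Mateo: 09:50-11:10, 11:30-13:45.
Tomás ∩ Mateo ∩ Jamal: 09:50-11:10, 11:30-13:45.
Tomás ∩ Mateo ∩ Jamal ∩ Pablo: 09:50-11:10, 11:30-13:00.
Tomás ∩ Mateo ∩ Jamal ∩ Pablo ∩ Tara: 09:50-11:10, 11:30-12:50.
Tomás ∩ Mateo ∩ Jamal ∩ Pablo ∩ Tara ∩ Noa: 09:50-11:10, 11:30-12:50.
The last common window of at least 25 minutes is 11:30-12:50; a 25-minute meeting can start as late as 12:25 and still end by 12:50.

12:25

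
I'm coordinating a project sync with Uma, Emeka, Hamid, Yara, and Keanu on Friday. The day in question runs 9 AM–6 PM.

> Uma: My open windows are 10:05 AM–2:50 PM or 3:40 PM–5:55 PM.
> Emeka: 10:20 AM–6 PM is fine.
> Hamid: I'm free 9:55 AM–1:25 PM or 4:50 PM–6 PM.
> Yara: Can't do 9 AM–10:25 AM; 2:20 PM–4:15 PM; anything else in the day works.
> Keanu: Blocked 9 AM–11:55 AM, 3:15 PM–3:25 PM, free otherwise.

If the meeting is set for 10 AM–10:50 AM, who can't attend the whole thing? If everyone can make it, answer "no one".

Emeka, Keanu, Uma, Yara

Uma free: 10:05-14:50, 15:40-17:55.
Emeka free: 10:20-18:00.
Hamid free: 09:55-13:25, 16:50-18:00.
Yara free: 10:25-14:20, 16:15-18:00 (invert busy blocks within the working day).
Keanu free: 11:55-15:15, 15:25-18:00 (invert busy blocks within the working day).
Uma: not fully free for 10:00-10:50. Emeka: not fully free for 10:00-10:50. Hamid: free for 10:00-10:50. Yara: not fully free for 10:00-10:50. Keanu: not fully free for 10:00-10:50.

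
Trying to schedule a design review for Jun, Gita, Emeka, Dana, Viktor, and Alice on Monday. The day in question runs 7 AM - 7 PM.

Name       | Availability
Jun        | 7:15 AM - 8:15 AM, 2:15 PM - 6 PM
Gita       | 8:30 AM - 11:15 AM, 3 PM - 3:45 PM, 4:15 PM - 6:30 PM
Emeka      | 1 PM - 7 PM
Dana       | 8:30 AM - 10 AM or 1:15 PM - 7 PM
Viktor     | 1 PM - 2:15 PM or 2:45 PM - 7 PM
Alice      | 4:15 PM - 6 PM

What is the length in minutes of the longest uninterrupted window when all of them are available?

Jun ∩ Gita: 15:00-15:45, 16:15-18:00.
Jun ∩ Gita ∩ Emeka: 15:00-15:45, 16:15-18:00.
Jun ∩ Gita ∩ Emeka ∩ Dana: 15:00-15:45, 16:15-18:00.
Jun ∩ Gita ∩ Emeka ∩ Dana ∩ Viktor: 15:00-15:45, 16:15-18:00.
Jun ∩ Gita ∩ Emeka ∩ Dana ∩ Viktor ∩ Alice: 16:15-18:00.
The longest is 16:15-18:00 at 105 minutes.

105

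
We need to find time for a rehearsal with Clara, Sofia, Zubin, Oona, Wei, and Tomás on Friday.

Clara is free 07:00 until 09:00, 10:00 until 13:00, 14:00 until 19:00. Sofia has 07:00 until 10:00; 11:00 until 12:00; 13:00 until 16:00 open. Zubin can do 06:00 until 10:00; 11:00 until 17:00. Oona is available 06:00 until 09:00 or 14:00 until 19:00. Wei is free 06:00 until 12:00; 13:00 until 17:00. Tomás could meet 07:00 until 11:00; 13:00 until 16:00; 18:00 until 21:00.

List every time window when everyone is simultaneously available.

07:00-09:00, 14:00-16:00

Clara ∩ Sofia: 07:00-09:00, 11:00-12:00, 14:00-16:00.
Clara ∩ Sofia ∩ Zubin: 07:00-09:00, 11:00-12:00, 14:00-16:00.
Clara ∩ Sofia ∩ Zubin ∩ Oona: 07:00-09:00, 14:00-16:00.
Clara ∩ Sofia ∩ Zubin ∩ Oona ∩ Wei: 07:00-09:00, 14:00-16:00.
Clara ∩ Sofia ∩ Zubin ∩ Oona ∩ Wei ∩ Tomás: 07:00-09:00, 14:00-16:00.
So the common availability across everyone is 07:00-09:00, 14:00-16:00.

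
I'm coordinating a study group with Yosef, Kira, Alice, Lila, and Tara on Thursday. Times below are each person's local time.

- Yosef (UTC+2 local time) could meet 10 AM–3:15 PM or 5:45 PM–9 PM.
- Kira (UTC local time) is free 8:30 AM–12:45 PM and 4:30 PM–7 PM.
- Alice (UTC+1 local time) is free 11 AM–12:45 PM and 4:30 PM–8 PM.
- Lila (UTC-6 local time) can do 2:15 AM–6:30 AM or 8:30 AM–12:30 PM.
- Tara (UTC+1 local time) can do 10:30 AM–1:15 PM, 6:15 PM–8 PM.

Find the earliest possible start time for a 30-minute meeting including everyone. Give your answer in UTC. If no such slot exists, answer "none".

Yosef in UTC: 08:00-13:15, 15:45-19:00 (subtract 2h to convert from UTC+2).
Kira in UTC: 08:30-12:45, 16:30-19:00.
Alice in UTC: 10:00-11:45, 15:30-19:00 (subtract 1h to convert from UTC+1).
Lila in UTC: 08:15-12:30, 14:30-18:30 (add 6h to convert from UTC-6).
Tara in UTC: 09:30-12:15, 17:15-19:00 (subtract 1h to convert from UTC+1).
Yosef ∩ Kira: 08:30-12:45, 16:30-19:00.
Yosef ∩ Kira ∩ Alice: 10:00-11:45, 16:30-19:00.
Yosef ∩ Kira ∩ Alice ∩ Lila: 10:00-11:45, 16:30-18:30.
Yosef ∩ Kira ∩ Alice ∩ Lila ∩ Tara: 10:00-11:45, 17:15-18:30.
Those are the intersection windows.
The first common window of at least 30 minutes is 10:00-11:45, so the earliest start is 10:00.

10:00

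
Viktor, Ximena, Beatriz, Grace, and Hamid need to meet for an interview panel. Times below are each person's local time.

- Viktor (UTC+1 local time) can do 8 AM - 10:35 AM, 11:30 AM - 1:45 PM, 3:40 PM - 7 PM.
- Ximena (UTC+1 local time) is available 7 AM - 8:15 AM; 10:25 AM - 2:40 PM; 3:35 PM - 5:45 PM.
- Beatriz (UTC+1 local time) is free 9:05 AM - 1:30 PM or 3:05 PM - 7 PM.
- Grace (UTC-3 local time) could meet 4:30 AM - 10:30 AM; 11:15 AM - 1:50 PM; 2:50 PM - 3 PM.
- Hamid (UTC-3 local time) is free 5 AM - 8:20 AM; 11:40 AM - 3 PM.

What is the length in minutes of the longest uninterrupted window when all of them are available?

125

Viktor in UTC: 07:00-09:35, 10:30-12:45, 14:40-18:00 (subtract 1h to convert from UTC+1).
Ximena in UTC: 06:00-07:15, 09:25-13:40, 14:35-16:45 (subtract 1h to convert from UTC+1).
Beatriz in UTC: 08:05-12:30, 14:05-18:00 (subtract 1h to convert from UTC+1).
Grace in UTC: 07:30-13:30, 14:15-16:50, 17:50-18:00 (add 3h to convert from UTC-3).
Hamid in UTC: 08:00-11:20, 14:40-18:00 (add 3h to convert from UTC-3).
Viktor ∩ Ximena: 07:00-07:15, 09:25-09:35, 10:30-12:45, 14:40-16:45.
Viktor ∩ Ximena ∩ Beatriz: 09:25-09:35, 10:30-12:30, 14:40-16:45.
Viktor ∩ Ximena ∩ Beatriz ∩ Grace: 09:25-09:35, 10:30-12:30, 14:40-16:45.
Viktor ∩ Ximena ∩ Beatriz ∩ Grace ∩ Hamid: 09:25-09:35, 10:30-11:20, 14:40-16:45.
The longest is 14:40-16:45 at 125 minutes.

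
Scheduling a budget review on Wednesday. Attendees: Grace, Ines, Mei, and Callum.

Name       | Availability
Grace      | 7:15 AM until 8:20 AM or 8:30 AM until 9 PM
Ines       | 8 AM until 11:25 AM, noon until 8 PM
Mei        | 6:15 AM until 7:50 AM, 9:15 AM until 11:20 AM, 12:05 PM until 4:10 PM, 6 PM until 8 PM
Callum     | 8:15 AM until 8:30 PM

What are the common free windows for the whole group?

09:15-11:20, 12:05-16:10, 18:00-20:00

Grace ∩ Ines: 08:00-08:20, 08:30-11:25, 12:00-20:00.
Grace ∩ Ines ∩ Mei: 09:15-11:20, 12:05-16:10, 18:00-20:00.
Grace ∩ Ines ∩ Mei ∩ Callum: 09:15-11:20, 12:05-16:10, 18:00-20:00.
Those are the intersection windows.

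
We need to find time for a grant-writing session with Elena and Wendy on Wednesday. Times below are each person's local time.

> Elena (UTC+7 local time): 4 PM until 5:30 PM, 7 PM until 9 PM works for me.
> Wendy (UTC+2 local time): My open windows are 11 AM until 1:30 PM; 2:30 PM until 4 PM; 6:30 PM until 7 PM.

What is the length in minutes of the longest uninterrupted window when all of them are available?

Elena in UTC: 09:00-10:30, 12:00-14:00 (subtract 7h to convert from UTC+7).
Wendy in UTC: 09:00-11:30, 12:30-14:00, 16:30-17:00 (subtract 2h to convert from UTC+2).
Elena ∩ Wendy: 09:00-10:30, 12:30-14:00.
The longest is 09:00-10:30 at 90 minutes.

90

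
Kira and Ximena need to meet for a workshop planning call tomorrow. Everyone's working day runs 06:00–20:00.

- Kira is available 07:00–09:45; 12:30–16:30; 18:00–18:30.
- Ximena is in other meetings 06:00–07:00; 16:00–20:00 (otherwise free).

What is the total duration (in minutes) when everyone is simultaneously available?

375

Kira free: 07:00-09:45, 12:30-16:30, 18:00-18:30.
Ximena free: 07:00-16:00 (invert busy blocks within the working day).
Kira ∩ Ximena: 07:00-09:45, 12:30-16:00.
Summing the common windows: 165 + 210 = 375 minutes.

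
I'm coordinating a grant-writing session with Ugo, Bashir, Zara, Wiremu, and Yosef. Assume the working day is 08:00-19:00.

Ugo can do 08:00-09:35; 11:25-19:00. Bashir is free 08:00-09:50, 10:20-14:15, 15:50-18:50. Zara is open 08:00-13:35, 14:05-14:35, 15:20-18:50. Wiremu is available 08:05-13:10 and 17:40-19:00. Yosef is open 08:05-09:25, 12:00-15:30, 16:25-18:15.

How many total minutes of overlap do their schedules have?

185

Ugo ∩ Bashir: 08:00-09:35, 11:25-14:15, 15:50-18:50.
Ugo ∩ Bashir ∩ Zara: 08:00-09:35, 11:25-13:35, 14:05-14:15, 15:50-18:50.
Ugo ∩ Bashir ∩ Zara ∩ Wiremu: 08:05-09:35, 11:25-13:10, 17:40-18:50.
Ugo ∩ Bashir ∩ Zara ∩ Wiremu ∩ Yosef: 08:05-09:25, 12:00-13:10, 17:40-18:15.
Those are the intersection windows.
Summing the common windows: 80 + 70 + 35 = 185 minutes.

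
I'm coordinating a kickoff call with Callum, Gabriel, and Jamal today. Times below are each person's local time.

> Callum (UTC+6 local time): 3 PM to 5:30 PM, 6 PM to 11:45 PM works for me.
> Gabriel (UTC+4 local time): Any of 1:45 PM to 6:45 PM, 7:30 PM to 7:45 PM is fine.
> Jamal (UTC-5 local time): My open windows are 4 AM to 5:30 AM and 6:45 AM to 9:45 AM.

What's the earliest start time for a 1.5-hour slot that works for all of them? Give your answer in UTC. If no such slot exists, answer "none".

Callum in UTC: 09:00-11:30, 12:00-17:45 (subtract 6h to convert from UTC+6).
Gabriel in UTC: 09:45-14:45, 15:30-15:45 (subtract 4h to convert from UTC+4).
Jamal in UTC: 09:00-10:30, 11:45-14:45 (add 5h to convert from UTC-5).
Callum ∩ Gabriel: 09:45-11:30, 12:00-14:45, 15:30-15:45.
Callum ∩ Gabriel ∩ Jamal: 09:45-10:30, 12:00-14:45.
The first common window of at least 90 minutes is 12:00-14:45, so the earliest start is 12:00.

12:00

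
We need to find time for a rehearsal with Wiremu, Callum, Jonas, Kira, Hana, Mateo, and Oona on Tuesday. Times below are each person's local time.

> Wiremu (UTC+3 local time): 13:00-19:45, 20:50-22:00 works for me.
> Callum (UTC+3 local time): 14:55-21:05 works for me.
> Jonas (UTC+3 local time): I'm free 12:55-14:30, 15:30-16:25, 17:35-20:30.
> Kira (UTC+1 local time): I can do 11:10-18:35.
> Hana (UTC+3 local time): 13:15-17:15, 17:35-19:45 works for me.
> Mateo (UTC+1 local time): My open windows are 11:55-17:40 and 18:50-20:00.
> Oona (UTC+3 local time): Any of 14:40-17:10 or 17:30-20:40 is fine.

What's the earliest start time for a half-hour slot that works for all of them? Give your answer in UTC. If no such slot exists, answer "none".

12:30

Wiremu in UTC: 10:00-16:45, 17:50-19:00 (subtract 3h to convert from UTC+3).
Callum in UTC: 11:55-18:05 (subtract 3h to convert from UTC+3).
Jonas in UTC: 09:55-11:30, 12:30-13:25, 14:35-17:30 (subtract 3h to convert from UTC+3).
Kira in UTC: 10:10-17:35 (subtract 1h to convert from UTC+1).
Hana in UTC: 10:15-14:15, 14:35-16:45 (subtract 3h to convert from UTC+3).
Mateo in UTC: 10:55-16:40, 17:50-19:00 (subtract 1h to convert from UTC+1).
Oona in UTC: 11:40-14:10, 14:30-17:40 (subtract 3h to convert from UTC+3).
Wiremu ∩ Callum: 11:55-16:45, 17:50-18:05.
Wiremu ∩ Callum ∩ Jonas: 12:30-13:25, 14:35-16:45.
Wiremu ∩ Callum ∩ Jonas ∩ Kira: 12:30-13:25, 14:35-16:45.
Wiremu ∩ Callum ∩ Jonas ∩ Kira ∩ Hana: 12:30-13:25, 14:35-16:45.
Wiremu ∩ Callum ∩ Jonas ∩ Kira ∩ Hana ∩ Mateo: 12:30-13:25, 14:35-16:40.
Wiremu ∩ Callum ∩ Jonas ∩ Kira ∩ Hana ∩ Mateo ∩ Oona: 12:30-13:25, 14:35-16:40.
Those are the intersection windows.
The first common window of at least 30 minutes is 12:30-13:25, so the earliest start is 12:30.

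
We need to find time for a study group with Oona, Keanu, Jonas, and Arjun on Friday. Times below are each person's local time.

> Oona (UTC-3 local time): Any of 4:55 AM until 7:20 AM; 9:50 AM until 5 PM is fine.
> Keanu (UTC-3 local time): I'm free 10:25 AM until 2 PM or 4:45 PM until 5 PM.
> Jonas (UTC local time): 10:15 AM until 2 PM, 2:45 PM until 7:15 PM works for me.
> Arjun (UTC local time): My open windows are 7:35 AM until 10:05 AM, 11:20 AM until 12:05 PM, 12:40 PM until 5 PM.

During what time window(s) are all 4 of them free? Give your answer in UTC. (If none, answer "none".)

Oona in UTC: 07:55-10:20, 12:50-20:00 (add 3h to convert from UTC-3).
Keanu in UTC: 13:25-17:00, 19:45-20:00 (add 3h to convert from UTC-3).
Jonas in UTC: 10:15-14:00, 14:45-19:15.
Arjun in UTC: 07:35-10:05, 11:20-12:05, 12:40-17:00.
Oona ∩ Keanu: 13:25-17:00, 19:45-20:00.
Oona ∩ Keanu ∩ Jonas: 13:25-14:00, 14:45-17:00.
Oona ∩ Keanu ∩ Jonas ∩ Arjun: 13:25-14:00, 14:45-17:00.

13:25-14:00, 14:45-17:00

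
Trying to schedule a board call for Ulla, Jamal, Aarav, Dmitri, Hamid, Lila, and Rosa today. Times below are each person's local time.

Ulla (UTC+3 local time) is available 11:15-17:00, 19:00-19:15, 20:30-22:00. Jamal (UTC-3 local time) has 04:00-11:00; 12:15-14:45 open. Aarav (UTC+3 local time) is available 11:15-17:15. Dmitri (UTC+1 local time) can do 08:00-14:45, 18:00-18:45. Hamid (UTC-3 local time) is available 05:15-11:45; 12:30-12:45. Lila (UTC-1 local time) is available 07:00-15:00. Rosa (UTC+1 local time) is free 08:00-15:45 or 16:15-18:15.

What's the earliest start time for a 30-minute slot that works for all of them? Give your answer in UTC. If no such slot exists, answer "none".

Ulla in UTC: 08:15-14:00, 16:00-16:15, 17:30-19:00 (subtract 3h to convert from UTC+3).
Jamal in UTC: 07:00-14:00, 15:15-17:45 (add 3h to convert from UTC-3).
Aarav in UTC: 08:15-14:15 (subtract 3h to convert from UTC+3).
Dmitri in UTC: 07:00-13:45, 17:00-17:45 (subtract 1h to convert from UTC+1).
Hamid in UTC: 08:15-14:45, 15:30-15:45 (add 3h to convert from UTC-3).
Lila in UTC: 08:00-16:00 (add 1h to convert from UTC-1).
Rosa in UTC: 07:00-14:45, 15:15-17:15 (subtract 1h to convert from UTC+1).
Ulla ∩ Jamal: 08:15-14:00, 16:00-16:15, 17:30-17:45.
Ulla ∩ Jamal ∩ Aarav: 08:15-14:00.
Ulla ∩ Jamal ∩ Aarav ∩ Dmitri: 08:15-13:45.
Ulla ∩ Jamal ∩ Aarav ∩ Dmitri ∩ Hamid: 08:15-13:45.
Ulla ∩ Jamal ∩ Aarav ∩ Dmitri ∩ Hamid ∩ Lila: 08:15-13:45.
Ulla ∩ Jamal ∩ Aarav ∩ Dmitri ∩ Hamid ∩ Lila ∩ Rosa: 08:15-13:45.
Those are the intersection windows.
The first common window of at least 30 minutes is 08:15-13:45, so the earliest start is 08:15.

08:15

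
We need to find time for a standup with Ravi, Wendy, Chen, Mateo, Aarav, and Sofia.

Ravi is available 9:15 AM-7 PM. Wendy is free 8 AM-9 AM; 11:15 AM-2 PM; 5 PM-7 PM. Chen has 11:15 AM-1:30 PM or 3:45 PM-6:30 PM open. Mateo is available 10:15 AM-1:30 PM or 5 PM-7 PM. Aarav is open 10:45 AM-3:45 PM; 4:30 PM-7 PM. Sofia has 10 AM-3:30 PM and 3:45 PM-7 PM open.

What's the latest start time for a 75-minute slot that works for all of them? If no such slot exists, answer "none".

17:15

Ravi ∩ Wendy: 11:15-14:00, 17:00-19:00.
Ravi ∩ Wendy ∩ Chen: 11:15-13:30, 17:00-18:30.
Ravi ∩ Wendy ∩ Chen ∩ Mateo: 11:15-13:30, 17:00-18:30.
Ravi ∩ Wendy ∩ Chen ∩ Mateo ∩ Aarav: 11:15-13:30, 17:00-18:30.
Ravi ∩ Wendy ∩ Chen ∩ Mateo ∩ Aarav ∩ Sofia: 11:15-13:30, 17:00-18:30.
The last common window of at least 75 minutes is 17:00-18:30; a 75-minute meeting can start as late as 17:15 and still end by 18:30.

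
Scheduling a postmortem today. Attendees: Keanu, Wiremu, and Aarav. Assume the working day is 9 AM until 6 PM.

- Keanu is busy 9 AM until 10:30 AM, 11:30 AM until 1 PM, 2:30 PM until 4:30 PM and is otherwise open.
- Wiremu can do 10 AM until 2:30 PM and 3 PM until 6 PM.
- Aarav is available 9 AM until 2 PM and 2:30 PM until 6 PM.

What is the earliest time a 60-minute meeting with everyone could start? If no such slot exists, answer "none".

Keanu free: 10:30-11:30, 13:00-14:30, 16:30-18:00 (invert busy blocks within the working day).
Wiremu free: 10:00-14:30, 15:00-18:00.
Aarav free: 09:00-14:00, 14:30-18:00.
Keanu ∩ Wiremu: 10:30-11:30, 13:00-14:30, 16:30-18:00.
Keanu ∩ Wiremu ∩ Aarav: 10:30-11:30, 13:00-14:00, 16:30-18:00.
The first common window of at least 60 minutes is 10:30-11:30, so the earliest start is 10:30.

10:30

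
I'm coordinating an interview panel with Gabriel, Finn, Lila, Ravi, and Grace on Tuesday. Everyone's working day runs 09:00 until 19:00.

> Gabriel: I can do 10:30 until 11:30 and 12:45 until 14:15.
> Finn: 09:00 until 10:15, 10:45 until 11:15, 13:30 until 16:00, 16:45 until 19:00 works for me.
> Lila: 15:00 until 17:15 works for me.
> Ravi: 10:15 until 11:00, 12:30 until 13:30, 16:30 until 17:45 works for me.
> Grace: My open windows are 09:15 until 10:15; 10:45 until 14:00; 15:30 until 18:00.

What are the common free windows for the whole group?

Gabriel ∩ Finn: 10:45-11:15, 13:30-14:15.
Gabriel ∩ Finn ∩ Lila: ∅.
Gabriel ∩ Finn ∩ Lila ∩ Ravi: ∅.
Gabriel ∩ Finn ∩ Lila ∩ Ravi ∩ Grace: ∅.
There is no time when everyone is free.

none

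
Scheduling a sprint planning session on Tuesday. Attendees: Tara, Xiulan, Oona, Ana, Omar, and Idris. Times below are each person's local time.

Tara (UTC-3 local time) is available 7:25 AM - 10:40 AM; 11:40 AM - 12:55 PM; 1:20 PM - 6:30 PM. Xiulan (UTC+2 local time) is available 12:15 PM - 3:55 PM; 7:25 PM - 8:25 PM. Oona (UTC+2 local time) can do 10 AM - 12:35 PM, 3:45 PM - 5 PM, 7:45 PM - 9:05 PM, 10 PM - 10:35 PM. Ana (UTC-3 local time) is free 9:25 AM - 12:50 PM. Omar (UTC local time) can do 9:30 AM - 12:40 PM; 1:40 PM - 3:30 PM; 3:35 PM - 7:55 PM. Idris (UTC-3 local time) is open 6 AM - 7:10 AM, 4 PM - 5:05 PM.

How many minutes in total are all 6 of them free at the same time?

Tara in UTC: 10:25-13:40, 14:40-15:55, 16:20-21:30 (add 3h to convert from UTC-3).
Xiulan in UTC: 10:15-13:55, 17:25-18:25 (subtract 2h to convert from UTC+2).
Oona in UTC: 08:00-10:35, 13:45-15:00, 17:45-19:05, 20:00-20:35 (subtract 2h to convert from UTC+2).
Ana in UTC: 12:25-15:50 (add 3h to convert from UTC-3).
Omar in UTC: 09:30-12:40, 13:40-15:30, 15:35-19:55.
Idris in UTC: 09:00-10:10, 19:00-20:05 (add 3h to convert from UTC-3).
Tara ∩ Xiulan: 10:25-13:40, 17:25-18:25.
Tara ∩ Xiulan ∩ Oona: 10:25-10:35, 17:45-18:25.
Tara ∩ Xiulan ∩ Oona ∩ Ana: ∅.
Tara ∩ Xiulan ∩ Oona ∩ Ana ∩ Omar: ∅.
Tara ∩ Xiulan ∩ Oona ∩ Ana ∩ Omar ∩ Idris: ∅.
There is no time when everyone is free.
There is no common window, so the total is 0 minutes.

0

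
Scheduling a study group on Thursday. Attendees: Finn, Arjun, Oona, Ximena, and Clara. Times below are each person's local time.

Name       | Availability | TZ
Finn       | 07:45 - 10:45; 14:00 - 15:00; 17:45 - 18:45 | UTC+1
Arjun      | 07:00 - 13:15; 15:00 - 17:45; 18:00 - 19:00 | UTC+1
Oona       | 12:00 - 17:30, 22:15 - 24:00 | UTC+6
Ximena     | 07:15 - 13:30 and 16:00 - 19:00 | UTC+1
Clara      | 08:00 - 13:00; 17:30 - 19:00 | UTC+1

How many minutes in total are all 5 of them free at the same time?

210

Finn in UTC: 06:45-09:45, 13:00-14:00, 16:45-17:45 (subtract 1h to convert from UTC+1).
Arjun in UTC: 06:00-12:15, 14:00-16:45, 17:00-18:00 (subtract 1h to convert from UTC+1).
Oona in UTC: 06:00-11:30, 16:15-18:00 (subtract 6h to convert from UTC+6).
Ximena in UTC: 06:15-12:30, 15:00-18:00 (subtract 1h to convert from UTC+1).
Clara in UTC: 07:00-12:00, 16:30-18:00 (subtract 1h to convert from UTC+1).
Finn ∩ Arjun: 06:45-09:45, 17:00-17:45.
Finn ∩ Arjun ∩ Oona: 06:45-09:45, 17:00-17:45.
Finn ∩ Arjun ∩ Oona ∩ Ximena: 06:45-09:45, 17:00-17:45.
Finn ∩ Arjun ∩ Oona ∩ Ximena ∩ Clara: 07:00-09:45, 17:00-17:45.
So the common availability across everyone is 07:00-09:45, 17:00-17:45.
Summing the common windows: 165 + 45 = 210 minutes.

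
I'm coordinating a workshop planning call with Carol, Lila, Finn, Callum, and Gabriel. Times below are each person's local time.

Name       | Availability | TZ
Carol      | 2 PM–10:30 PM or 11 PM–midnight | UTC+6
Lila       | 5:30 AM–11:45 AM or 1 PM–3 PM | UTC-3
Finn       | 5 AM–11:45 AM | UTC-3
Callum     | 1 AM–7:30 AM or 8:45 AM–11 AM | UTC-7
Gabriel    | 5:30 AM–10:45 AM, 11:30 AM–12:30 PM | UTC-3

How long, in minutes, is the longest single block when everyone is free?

Carol in UTC: 08:00-16:30, 17:00-18:00 (subtract 6h to convert from UTC+6).
Lila in UTC: 08:30-14:45, 16:00-18:00 (add 3h to convert from UTC-3).
Finn in UTC: 08:00-14:45 (add 3h to convert from UTC-3).
Callum in UTC: 08:00-14:30, 15:45-18:00 (add 7h to convert from UTC-7).
Gabriel in UTC: 08:30-13:45, 14:30-15:30 (add 3h to convert from UTC-3).
Carol ∩ Lila: 08:30-14:45, 16:00-16:30, 17:00-18:00.
Carol ∩ Lila ∩ Finn: 08:30-14:45.
Carol ∩ Lila ∩ Finn ∩ Callum: 08:30-14:30.
Carol ∩ Lila ∩ Finn ∩ Callum ∩ Gabriel: 08:30-13:45.
The longest is 08:30-13:45 at 315 minutes.

315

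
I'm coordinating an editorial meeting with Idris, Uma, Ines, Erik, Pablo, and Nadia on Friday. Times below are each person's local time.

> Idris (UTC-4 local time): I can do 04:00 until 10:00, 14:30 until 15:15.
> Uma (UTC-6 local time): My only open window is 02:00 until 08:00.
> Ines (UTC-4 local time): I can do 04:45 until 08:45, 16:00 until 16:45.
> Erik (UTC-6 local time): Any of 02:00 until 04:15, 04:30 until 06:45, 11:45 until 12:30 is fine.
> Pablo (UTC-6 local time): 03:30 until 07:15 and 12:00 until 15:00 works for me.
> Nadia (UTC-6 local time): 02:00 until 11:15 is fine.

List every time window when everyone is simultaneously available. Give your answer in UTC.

Idris in UTC: 08:00-14:00, 18:30-19:15 (add 4h to convert from UTC-4).
Uma in UTC: 08:00-14:00 (add 6h to convert from UTC-6).
Ines in UTC: 08:45-12:45, 20:00-20:45 (add 4h to convert from UTC-4).
Erik in UTC: 08:00-10:15, 10:30-12:45, 17:45-18:30 (add 6h to convert from UTC-6).
Pablo in UTC: 09:30-13:15, 18:00-21:00 (add 6h to convert from UTC-6).
Nadia in UTC: 08:00-17:15 (add 6h to convert from UTC-6).
Idris ∩ Uma: 08:00-14:00.
Idris ∩ Uma ∩ Ines: 08:45-12:45.
Idris ∩ Uma ∩ Ines ∩ Erik: 08:45-10:15, 10:30-12:45.
Idris ∩ Uma ∩ Ines ∩ Erik ∩ Pablo: 09:30-10:15, 10:30-12:45.
Idris ∩ Uma ∩ Ines ∩ Erik ∩ Pablo ∩ Nadia: 09:30-10:15, 10:30-12:45.

09:30-10:15, 10:30-12:45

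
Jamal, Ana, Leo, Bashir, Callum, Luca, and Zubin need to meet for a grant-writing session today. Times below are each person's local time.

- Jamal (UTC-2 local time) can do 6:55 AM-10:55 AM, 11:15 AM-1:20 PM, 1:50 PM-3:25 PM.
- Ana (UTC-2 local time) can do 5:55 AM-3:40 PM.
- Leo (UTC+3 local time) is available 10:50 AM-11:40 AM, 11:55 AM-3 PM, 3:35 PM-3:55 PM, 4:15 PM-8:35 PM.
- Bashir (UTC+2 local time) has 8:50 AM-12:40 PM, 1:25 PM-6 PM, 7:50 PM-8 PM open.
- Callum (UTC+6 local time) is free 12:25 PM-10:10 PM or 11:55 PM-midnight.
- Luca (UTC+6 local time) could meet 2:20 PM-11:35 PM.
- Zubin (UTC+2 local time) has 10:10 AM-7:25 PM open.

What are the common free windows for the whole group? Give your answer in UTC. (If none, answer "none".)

08:55-10:40, 11:25-12:00, 12:35-12:55, 13:15-15:20, 15:50-16:00

Jamal in UTC: 08:55-12:55, 13:15-15:20, 15:50-17:25 (add 2h to convert from UTC-2).
Ana in UTC: 07:55-17:40 (add 2h to convert from UTC-2).
Leo in UTC: 07:50-08:40, 08:55-12:00, 12:35-12:55, 13:15-17:35 (subtract 3h to convert from UTC+3).
Bashir in UTC: 06:50-10:40, 11:25-16:00, 17:50-18:00 (subtract 2h to convert from UTC+2).
Callum in UTC: 06:25-16:10, 17:55-18:00 (subtract 6h to convert from UTC+6).
Luca in UTC: 08:20-17:35 (subtract 6h to convert from UTC+6).
Zubin in UTC: 08:10-17:25 (subtract 2h to convert from UTC+2).
Jamal ∩ Ana: 08:55-12:55, 13:15-15:20, 15:50-17:25.
Jamal ∩ Ana ∩ Leo: 08:55-12:00, 12:35-12:55, 13:15-15:20, 15:50-17:25.
Jamal ∩ Ana ∩ Leo ∩ Bashir: 08:55-10:40, 11:25-12:00, 12:35-12:55, 13:15-15:20, 15:50-16:00.
Jamal ∩ Ana ∩ Leo ∩ Bashir ∩ Callum: 08:55-10:40, 11:25-12:00, 12:35-12:55, 13:15-15:20, 15:50-16:00.
Jamal ∩ Ana ∩ Leo ∩ Bashir ∩ Callum ∩ Luca: 08:55-10:40, 11:25-12:00, 12:35-12:55, 13:15-15:20, 15:50-16:00.
Jamal ∩ Ana ∩ Leo ∩ Bashir ∩ Callum ∩ Luca ∩ Zubin: 08:55-10:40, 11:25-12:00, 12:35-12:55, 13:15-15:20, 15:50-16:00.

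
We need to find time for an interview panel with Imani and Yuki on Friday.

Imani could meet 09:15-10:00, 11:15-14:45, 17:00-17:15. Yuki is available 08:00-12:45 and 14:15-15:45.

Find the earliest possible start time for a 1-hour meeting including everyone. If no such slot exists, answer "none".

11:15

Imani ∩ Yuki: 09:15-10:00, 11:15-12:45, 14:15-14:45.
So the common availability across everyone is 09:15-10:00, 11:15-12:45, 14:15-14:45.
The first common window of at least 60 minutes is 11:15-12:45, so the earliest start is 11:15.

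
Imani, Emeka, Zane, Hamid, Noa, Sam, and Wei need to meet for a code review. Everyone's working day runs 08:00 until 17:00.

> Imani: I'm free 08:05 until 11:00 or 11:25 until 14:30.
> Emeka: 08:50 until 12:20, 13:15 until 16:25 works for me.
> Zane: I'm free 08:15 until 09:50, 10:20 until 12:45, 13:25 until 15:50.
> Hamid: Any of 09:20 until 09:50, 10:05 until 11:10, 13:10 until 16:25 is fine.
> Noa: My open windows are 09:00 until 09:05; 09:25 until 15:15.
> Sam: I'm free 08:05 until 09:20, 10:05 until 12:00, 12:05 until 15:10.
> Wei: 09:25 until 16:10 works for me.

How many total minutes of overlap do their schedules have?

105

Imani ∩ Emeka: 08:50-11:00, 11:25-12:20, 13:15-14:30.
Imani ∩ Emeka ∩ Zane: 08:50-09:50, 10:20-11:00, 11:25-12:20, 13:25-14:30.
Imani ∩ Emeka ∩ Zane ∩ Hamid: 09:20-09:50, 10:20-11:00, 13:25-14:30.
Imani ∩ Emeka ∩ Zane ∩ Hamid ∩ Noa: 09:25-09:50, 10:20-11:00, 13:25-14:30.
Imani ∩ Emeka ∩ Zane ∩ Hamid ∩ Noa ∩ Sam: 10:20-11:00, 13:25-14:30.
Imani ∩ Emeka ∩ Zane ∩ Hamid ∩ Noa ∩ Sam ∩ Wei: 10:20-11:00, 13:25-14:30.
Summing the common windows: 40 + 65 = 105 minutes.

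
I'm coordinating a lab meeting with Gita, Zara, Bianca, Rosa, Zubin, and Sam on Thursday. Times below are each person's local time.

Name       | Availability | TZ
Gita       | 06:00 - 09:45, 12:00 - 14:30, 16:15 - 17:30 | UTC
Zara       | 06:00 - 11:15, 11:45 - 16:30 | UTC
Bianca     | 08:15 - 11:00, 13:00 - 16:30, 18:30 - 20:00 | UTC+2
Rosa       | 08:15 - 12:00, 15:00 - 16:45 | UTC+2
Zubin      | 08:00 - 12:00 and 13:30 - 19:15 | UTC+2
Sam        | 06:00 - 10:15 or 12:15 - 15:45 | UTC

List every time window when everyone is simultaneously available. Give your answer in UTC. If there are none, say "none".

06:15-09:00, 13:00-14:30

Gita in UTC: 06:00-09:45, 12:00-14:30, 16:15-17:30.
Zara in UTC: 06:00-11:15, 11:45-16:30.
Bianca in UTC: 06:15-09:00, 11:00-14:30, 16:30-18:00 (subtract 2h to convert from UTC+2).
Rosa in UTC: 06:15-10:00, 13:00-14:45 (subtract 2h to convert from UTC+2).
Zubin in UTC: 06:00-10:00, 11:30-17:15 (subtract 2h to convert from UTC+2).
Sam in UTC: 06:00-10:15, 12:15-15:45.
Gita ∩ Zara: 06:00-09:45, 12:00-14:30, 16:15-16:30.
Gita ∩ Zara ∩ Bianca: 06:15-09:00, 12:00-14:30.
Gita ∩ Zara ∩ Bianca ∩ Rosa: 06:15-09:00, 13:00-14:30.
Gita ∩ Zara ∩ Bianca ∩ Rosa ∩ Zubin: 06:15-09:00, 13:00-14:30.
Gita ∩ Zara ∩ Bianca ∩ Rosa ∩ Zubin ∩ Sam: 06:15-09:00, 13:00-14:30.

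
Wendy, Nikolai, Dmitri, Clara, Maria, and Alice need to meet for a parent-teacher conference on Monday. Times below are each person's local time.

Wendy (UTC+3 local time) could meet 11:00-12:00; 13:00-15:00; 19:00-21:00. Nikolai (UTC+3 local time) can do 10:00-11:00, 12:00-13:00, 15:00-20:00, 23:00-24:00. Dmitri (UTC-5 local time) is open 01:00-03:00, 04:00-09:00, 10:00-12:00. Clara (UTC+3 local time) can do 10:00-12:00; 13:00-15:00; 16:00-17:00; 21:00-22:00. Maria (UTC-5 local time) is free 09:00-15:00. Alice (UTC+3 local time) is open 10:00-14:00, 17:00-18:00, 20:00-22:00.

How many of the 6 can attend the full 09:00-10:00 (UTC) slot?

3

Wendy in UTC: 08:00-09:00, 10:00-12:00, 16:00-18:00 (subtract 3h to convert from UTC+3).
Nikolai in UTC: 07:00-08:00, 09:00-10:00, 12:00-17:00, 20:00-21:00 (subtract 3h to convert from UTC+3).
Dmitri in UTC: 06:00-08:00, 09:00-14:00, 15:00-17:00 (add 5h to convert from UTC-5).
Clara in UTC: 07:00-09:00, 10:00-12:00, 13:00-14:00, 18:00-19:00 (subtract 3h to convert from UTC+3).
Maria in UTC: 14:00-20:00 (add 5h to convert from UTC-5).
Alice in UTC: 07:00-11:00, 14:00-15:00, 17:00-19:00 (subtract 3h to convert from UTC+3).
Nikolai, Dmitri, and Alice can make the full 09:00-10:00 slot — that's 3.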